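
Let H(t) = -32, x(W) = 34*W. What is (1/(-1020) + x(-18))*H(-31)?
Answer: 4993928/255 ≈ 19584.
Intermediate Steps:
(1/(-1020) + x(-18))*H(-31) = (1/(-1020) + 34*(-18))*(-32) = (-1/1020 - 612)*(-32) = -624241/1020*(-32) = 4993928/255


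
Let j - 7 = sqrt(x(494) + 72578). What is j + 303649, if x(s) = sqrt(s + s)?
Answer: 303656 + sqrt(72578 + 2*sqrt(247)) ≈ 3.0393e+5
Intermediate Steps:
x(s) = sqrt(2)*sqrt(s) (x(s) = sqrt(2*s) = sqrt(2)*sqrt(s))
j = 7 + sqrt(72578 + 2*sqrt(247)) (j = 7 + sqrt(sqrt(2)*sqrt(494) + 72578) = 7 + sqrt(2*sqrt(247) + 72578) = 7 + sqrt(72578 + 2*sqrt(247)) ≈ 276.46)
j + 303649 = (7 + sqrt(72578 + 2*sqrt(247))) + 303649 = 303656 + sqrt(72578 + 2*sqrt(247))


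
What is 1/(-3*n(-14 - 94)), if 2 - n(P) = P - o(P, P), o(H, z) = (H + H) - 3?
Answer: 1/327 ≈ 0.0030581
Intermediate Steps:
o(H, z) = -3 + 2*H (o(H, z) = 2*H - 3 = -3 + 2*H)
n(P) = -1 + P (n(P) = 2 - (P - (-3 + 2*P)) = 2 - (P + (3 - 2*P)) = 2 - (3 - P) = 2 + (-3 + P) = -1 + P)
1/(-3*n(-14 - 94)) = 1/(-3*(-1 + (-14 - 94))) = 1/(-3*(-1 - 108)) = 1/(-3*(-109)) = 1/327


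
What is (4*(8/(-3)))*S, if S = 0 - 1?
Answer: 32/3 ≈ 10.667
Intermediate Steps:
S = -1
(4*(8/(-3)))*S = (4*(8/(-3)))*(-1) = (4*(8*(-1/3)))*(-1) = (4*(-8/3))*(-1) = -32/3*(-1) = 32/3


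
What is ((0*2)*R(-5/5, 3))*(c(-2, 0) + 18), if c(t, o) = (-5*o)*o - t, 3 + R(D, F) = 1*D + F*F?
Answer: 0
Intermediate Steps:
R(D, F) = -3 + D + F² (R(D, F) = -3 + (1*D + F*F) = -3 + (D + F²) = -3 + D + F²)
c(t, o) = -t - 5*o² (c(t, o) = -5*o² - t = -t - 5*o²)
((0*2)*R(-5/5, 3))*(c(-2, 0) + 18) = ((0*2)*(-3 - 5/5 + 3²))*((-1*(-2) - 5*0²) + 18) = (0*(-3 - 5*⅕ + 9))*((2 - 5*0) + 18) = (0*(-3 - 1 + 9))*((2 + 0) + 18) = (0*5)*(2 + 18) = 0*20 = 0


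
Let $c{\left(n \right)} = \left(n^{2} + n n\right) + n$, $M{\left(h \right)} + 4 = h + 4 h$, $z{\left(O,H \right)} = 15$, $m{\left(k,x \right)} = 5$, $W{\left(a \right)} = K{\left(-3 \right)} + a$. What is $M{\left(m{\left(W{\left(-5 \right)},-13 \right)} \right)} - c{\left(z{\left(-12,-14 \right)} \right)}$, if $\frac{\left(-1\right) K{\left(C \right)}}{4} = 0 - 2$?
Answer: $-444$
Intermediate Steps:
$K{\left(C \right)} = 8$ ($K{\left(C \right)} = - 4 \left(0 - 2\right) = \left(-4\right) \left(-2\right) = 8$)
$W{\left(a \right)} = 8 + a$
$M{\left(h \right)} = -4 + 5 h$ ($M{\left(h \right)} = -4 + \left(h + 4 h\right) = -4 + 5 h$)
$c{\left(n \right)} = n + 2 n^{2}$ ($c{\left(n \right)} = \left(n^{2} + n^{2}\right) + n = 2 n^{2} + n = n + 2 n^{2}$)
$M{\left(m{\left(W{\left(-5 \right)},-13 \right)} \right)} - c{\left(z{\left(-12,-14 \right)} \right)} = \left(-4 + 5 \cdot 5\right) - 15 \left(1 + 2 \cdot 15\right) = \left(-4 + 25\right) - 15 \left(1 + 30\right) = 21 - 15 \cdot 31 = 21 - 465 = -444$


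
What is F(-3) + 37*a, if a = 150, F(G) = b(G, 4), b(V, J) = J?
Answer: 5554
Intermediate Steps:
F(G) = 4
F(-3) + 37*a = 4 + 37*150 = 4 + 5550 = 5554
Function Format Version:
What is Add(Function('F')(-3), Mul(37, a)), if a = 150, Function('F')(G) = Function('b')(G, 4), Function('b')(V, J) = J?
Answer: 5554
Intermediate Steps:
Function('F')(G) = 4
Add(Function('F')(-3), Mul(37, a)) = Add(4, Mul(37, 150)) = Add(4, 5550) = 5554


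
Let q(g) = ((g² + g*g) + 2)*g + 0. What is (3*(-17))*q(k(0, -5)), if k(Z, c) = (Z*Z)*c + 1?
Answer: -204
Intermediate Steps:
k(Z, c) = 1 + c*Z² (k(Z, c) = Z²*c + 1 = c*Z² + 1 = 1 + c*Z²)
q(g) = g*(2 + 2*g²) (q(g) = ((g² + g²) + 2)*g + 0 = (2*g² + 2)*g + 0 = (2 + 2*g²)*g + 0 = g*(2 + 2*g²) + 0 = g*(2 + 2*g²))
(3*(-17))*q(k(0, -5)) = (3*(-17))*(2*(1 - 5*0²)*(1 + (1 - 5*0²)²)) = -102*(1 - 5*0)*(1 + (1 - 5*0)²) = -102*(1 + 0)*(1 + (1 + 0)²) = -102*(1 + 1²) = -102*(1 + 1) = -102*2 = -51*4 = -204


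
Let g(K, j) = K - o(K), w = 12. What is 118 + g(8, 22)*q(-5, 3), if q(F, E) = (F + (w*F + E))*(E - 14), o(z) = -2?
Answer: 6938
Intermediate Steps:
g(K, j) = 2 + K (g(K, j) = K - 1*(-2) = K + 2 = 2 + K)
q(F, E) = (-14 + E)*(E + 13*F) (q(F, E) = (F + (12*F + E))*(E - 14) = (F + (E + 12*F))*(-14 + E) = (E + 13*F)*(-14 + E) = (-14 + E)*(E + 13*F))
118 + g(8, 22)*q(-5, 3) = 118 + (2 + 8)*(3² - 182*(-5) - 14*3 + 13*3*(-5)) = 118 + 10*(9 + 910 - 42 - 195) = 118 + 10*682 = 118 + 6820 = 6938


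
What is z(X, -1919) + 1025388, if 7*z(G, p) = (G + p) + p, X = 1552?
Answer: 7175430/7 ≈ 1.0251e+6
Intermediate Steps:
z(G, p) = G/7 + 2*p/7 (z(G, p) = ((G + p) + p)/7 = (G + 2*p)/7 = G/7 + 2*p/7)
z(X, -1919) + 1025388 = ((1/7)*1552 + (2/7)*(-1919)) + 1025388 = (1552/7 - 3838/7) + 1025388 = -2286/7 + 1025388 = 7175430/7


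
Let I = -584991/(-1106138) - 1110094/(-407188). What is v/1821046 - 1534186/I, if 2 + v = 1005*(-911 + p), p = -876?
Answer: -14299519724545952389173/30339422493995510 ≈ -4.7132e+5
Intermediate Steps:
v = -1795937 (v = -2 + 1005*(-911 - 876) = -2 + 1005*(-1787) = -2 - 1795935 = -1795937)
I = 16660437185/5118251363 (I = -584991*(-1/1106138) - 1110094*(-1/407188) = 53181/100558 + 555047/203594 = 16660437185/5118251363 ≈ 3.2551)
v/1821046 - 1534186/I = -1795937/1821046 - 1534186/16660437185/5118251363 = -1795937*1/1821046 - 1534186*5118251363/16660437185 = -1795937/1821046 - 7852349585595518/16660437185 = -14299519724545952389173/30339422493995510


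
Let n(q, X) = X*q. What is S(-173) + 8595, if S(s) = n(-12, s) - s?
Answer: 10844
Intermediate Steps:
S(s) = -13*s (S(s) = s*(-12) - s = -12*s - s = -13*s)
S(-173) + 8595 = -13*(-173) + 8595 = 2249 + 8595 = 10844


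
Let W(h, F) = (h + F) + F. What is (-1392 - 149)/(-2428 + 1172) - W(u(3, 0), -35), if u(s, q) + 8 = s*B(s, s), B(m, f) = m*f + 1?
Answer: 61829/1256 ≈ 49.227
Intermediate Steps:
B(m, f) = 1 + f*m (B(m, f) = f*m + 1 = 1 + f*m)
u(s, q) = -8 + s*(1 + s²) (u(s, q) = -8 + s*(1 + s*s) = -8 + s*(1 + s²))
W(h, F) = h + 2*F (W(h, F) = (F + h) + F = h + 2*F)
(-1392 - 149)/(-2428 + 1172) - W(u(3, 0), -35) = (-1392 - 149)/(-2428 + 1172) - ((-8 + 3 + 3³) + 2*(-35)) = -1541/(-1256) - ((-8 + 3 + 27) - 70) = -1541*(-1/1256) - (22 - 70) = 1541/1256 - 1*(-48) = 1541/1256 + 48 = 61829/1256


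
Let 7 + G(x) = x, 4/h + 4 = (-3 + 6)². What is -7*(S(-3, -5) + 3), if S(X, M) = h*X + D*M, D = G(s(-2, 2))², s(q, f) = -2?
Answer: 14154/5 ≈ 2830.8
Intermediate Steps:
h = ⅘ (h = 4/(-4 + (-3 + 6)²) = 4/(-4 + 3²) = 4/(-4 + 9) = 4/5 = 4*(⅕) = ⅘ ≈ 0.80000)
G(x) = -7 + x
D = 81 (D = (-7 - 2)² = (-9)² = 81)
S(X, M) = 81*M + 4*X/5 (S(X, M) = 4*X/5 + 81*M = 81*M + 4*X/5)
-7*(S(-3, -5) + 3) = -7*((81*(-5) + (⅘)*(-3)) + 3) = -7*((-405 - 12/5) + 3) = -7*(-2037/5 + 3) = -7*(-2022/5) = 14154/5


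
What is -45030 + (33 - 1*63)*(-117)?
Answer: -41520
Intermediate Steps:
-45030 + (33 - 1*63)*(-117) = -45030 + (33 - 63)*(-117) = -45030 - 30*(-117) = -45030 + 3510 = -41520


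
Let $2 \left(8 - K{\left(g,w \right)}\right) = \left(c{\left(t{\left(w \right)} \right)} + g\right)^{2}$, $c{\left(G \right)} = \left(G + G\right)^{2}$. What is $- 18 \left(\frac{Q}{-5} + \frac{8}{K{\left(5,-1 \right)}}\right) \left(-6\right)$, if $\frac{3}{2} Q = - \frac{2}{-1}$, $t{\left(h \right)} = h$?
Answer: $- \frac{720}{13} \approx -55.385$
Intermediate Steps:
$Q = \frac{4}{3}$ ($Q = \frac{2 \left(- \frac{2}{-1}\right)}{3} = \frac{2 \left(\left(-2\right) \left(-1\right)\right)}{3} = \frac{2}{3} \cdot 2 = \frac{4}{3} \approx 1.3333$)
$c{\left(G \right)} = 4 G^{2}$ ($c{\left(G \right)} = \left(2 G\right)^{2} = 4 G^{2}$)
$K{\left(g,w \right)} = 8 - \frac{\left(g + 4 w^{2}\right)^{2}}{2}$ ($K{\left(g,w \right)} = 8 - \frac{\left(4 w^{2} + g\right)^{2}}{2} = 8 - \frac{\left(g + 4 w^{2}\right)^{2}}{2}$)
$- 18 \left(\frac{Q}{-5} + \frac{8}{K{\left(5,-1 \right)}}\right) \left(-6\right) = - 18 \left(\frac{4}{3 \left(-5\right)} + \frac{8}{8 - \frac{\left(5 + 4 \left(-1\right)^{2}\right)^{2}}{2}}\right) \left(-6\right) = - 18 \left(\frac{4}{3} \left(- \frac{1}{5}\right) + \frac{8}{8 - \frac{\left(5 + 4 \cdot 1\right)^{2}}{2}}\right) \left(-6\right) = - 18 \left(- \frac{4}{15} + \frac{8}{8 - \frac{\left(5 + 4\right)^{2}}{2}}\right) \left(-6\right) = - 18 \left(- \frac{4}{15} + \frac{8}{8 - \frac{9^{2}}{2}}\right) \left(-6\right) = - 18 \left(- \frac{4}{15} + \frac{8}{8 - \frac{81}{2}}\right) \left(-6\right) = - 18 \left(- \frac{4}{15} + \frac{8}{- \frac{65}{2}}\right) \left(-6\right) = - 18 \left(- \frac{4}{15} + 8 \left(- \frac{2}{65}\right)\right) \left(-6\right) = - 18 \left(- \frac{4}{15} - \frac{16}{65}\right) \left(-6\right) = \left(-18\right) \left(- \frac{20}{39}\right) \left(-6\right) = \frac{120}{13} \left(-6\right) = - \frac{720}{13}$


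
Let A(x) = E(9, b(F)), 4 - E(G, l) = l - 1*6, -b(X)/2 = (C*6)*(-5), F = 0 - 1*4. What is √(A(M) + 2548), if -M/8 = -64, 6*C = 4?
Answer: √2518 ≈ 50.180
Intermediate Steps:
C = ⅔ (C = (⅙)*4 = ⅔ ≈ 0.66667)
F = -4 (F = 0 - 4 = -4)
b(X) = 40 (b(X) = -2*(⅔)*6*(-5) = -8*(-5) = -2*(-20) = 40)
E(G, l) = 10 - l (E(G, l) = 4 - (l - 1*6) = 4 - (l - 6) = 4 - (-6 + l) = 4 + (6 - l) = 10 - l)
M = 512 (M = -8*(-64) = 512)
A(x) = -30 (A(x) = 10 - 1*40 = 10 - 40 = -30)
√(A(M) + 2548) = √(-30 + 2548) = √2518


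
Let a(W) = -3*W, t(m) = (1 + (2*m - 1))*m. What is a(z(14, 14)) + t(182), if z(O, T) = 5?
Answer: 66233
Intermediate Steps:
t(m) = 2*m**2 (t(m) = (1 + (-1 + 2*m))*m = (2*m)*m = 2*m**2)
a(z(14, 14)) + t(182) = -3*5 + 2*182**2 = -15 + 2*33124 = -15 + 66248 = 66233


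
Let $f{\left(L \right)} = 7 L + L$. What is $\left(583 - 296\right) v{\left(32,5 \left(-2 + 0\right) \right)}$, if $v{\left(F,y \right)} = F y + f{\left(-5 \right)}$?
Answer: $-103320$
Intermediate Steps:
$f{\left(L \right)} = 8 L$
$v{\left(F,y \right)} = -40 + F y$ ($v{\left(F,y \right)} = F y + 8 \left(-5\right) = F y - 40 = -40 + F y$)
$\left(583 - 296\right) v{\left(32,5 \left(-2 + 0\right) \right)} = \left(583 - 296\right) \left(-40 + 32 \cdot 5 \left(-2 + 0\right)\right) = 287 \left(-40 + 32 \cdot 5 \left(-2\right)\right) = 287 \left(-40 + 32 \left(-10\right)\right) = 287 \left(-40 - 320\right) = 287 \left(-360\right) = -103320$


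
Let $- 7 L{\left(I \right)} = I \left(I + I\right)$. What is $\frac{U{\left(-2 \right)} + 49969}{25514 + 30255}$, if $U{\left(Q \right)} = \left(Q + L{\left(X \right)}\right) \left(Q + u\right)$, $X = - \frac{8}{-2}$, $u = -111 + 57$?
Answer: $\frac{7191}{7967} \approx 0.9026$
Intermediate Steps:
$u = -54$
$X = 4$ ($X = \left(-8\right) \left(- \frac{1}{2}\right) = 4$)
$L{\left(I \right)} = - \frac{2 I^{2}}{7}$ ($L{\left(I \right)} = - \frac{I \left(I + I\right)}{7} = - \frac{I 2 I}{7} = - \frac{2 I^{2}}{7}$)
$U{\left(Q \right)} = \left(-54 + Q\right) \left(- \frac{32}{7} + Q\right)$ ($U{\left(Q \right)} = \left(Q - \frac{2 \cdot 4^{2}}{7}\right) \left(Q - 54\right) = \left(Q - \frac{32}{7}\right) \left(-54 + Q\right) = \left(- \frac{32}{7} + Q\right) \left(-54 + Q\right) = \left(-54 + Q\right) \left(- \frac{32}{7} + Q\right)$)
$\frac{U{\left(-2 \right)} + 49969}{25514 + 30255} = \frac{\left(\frac{1728}{7} + \left(-2\right)^{2} - - \frac{820}{7}\right) + 49969}{25514 + 30255} = \frac{\left(\frac{1728}{7} + 4 + \frac{820}{7}\right) + 49969}{55769} = \left(368 + 49969\right) \frac{1}{55769} = 50337 \cdot \frac{1}{55769} = \frac{7191}{7967}$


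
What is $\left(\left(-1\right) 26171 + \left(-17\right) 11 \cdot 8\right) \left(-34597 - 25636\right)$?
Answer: $1666466411$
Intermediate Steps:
$\left(\left(-1\right) 26171 + \left(-17\right) 11 \cdot 8\right) \left(-34597 - 25636\right) = \left(-26171 - 1496\right) \left(-60233\right) = \left(-27667\right) \left(-60233\right) = 1666466411$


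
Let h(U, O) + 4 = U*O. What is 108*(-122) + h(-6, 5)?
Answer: -13210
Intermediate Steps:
h(U, O) = -4 + O*U (h(U, O) = -4 + U*O = -4 + O*U)
108*(-122) + h(-6, 5) = 108*(-122) + (-4 + 5*(-6)) = -13176 + (-4 - 30) = -13176 - 34 = -13210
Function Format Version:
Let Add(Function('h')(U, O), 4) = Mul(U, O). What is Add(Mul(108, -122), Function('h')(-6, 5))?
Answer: -13210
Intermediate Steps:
Function('h')(U, O) = Add(-4, Mul(O, U)) (Function('h')(U, O) = Add(-4, Mul(U, O)) = Add(-4, Mul(O, U)))
Add(Mul(108, -122), Function('h')(-6, 5)) = Add(Mul(108, -122), Add(-4, Mul(5, -6))) = Add(-13176, Add(-4, -30)) = Add(-13176, -34) = -13210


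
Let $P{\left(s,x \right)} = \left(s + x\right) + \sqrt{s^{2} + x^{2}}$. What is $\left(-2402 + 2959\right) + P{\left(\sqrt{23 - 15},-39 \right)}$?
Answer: $518 + \sqrt{1529} + 2 \sqrt{2} \approx 559.93$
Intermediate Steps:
$P{\left(s,x \right)} = s + x + \sqrt{s^{2} + x^{2}}$
$\left(-2402 + 2959\right) + P{\left(\sqrt{23 - 15},-39 \right)} = \left(-2402 + 2959\right) + \left(\sqrt{23 - 15} - 39 + \sqrt{\left(\sqrt{23 - 15}\right)^{2} + \left(-39\right)^{2}}\right) = 557 + \left(\sqrt{8} - 39 + \sqrt{\left(\sqrt{8}\right)^{2} + 1521}\right) = 557 + \left(2 \sqrt{2} - 39 + \sqrt{\left(2 \sqrt{2}\right)^{2} + 1521}\right) = 557 + \left(2 \sqrt{2} - 39 + \sqrt{8 + 1521}\right) = 557 + \left(2 \sqrt{2} - 39 + \sqrt{1529}\right) = 557 + \left(-39 + \sqrt{1529} + 2 \sqrt{2}\right) = 518 + \sqrt{1529} + 2 \sqrt{2}$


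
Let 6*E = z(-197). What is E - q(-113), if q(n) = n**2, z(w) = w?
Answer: -76811/6 ≈ -12802.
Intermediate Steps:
E = -197/6 (E = (1/6)*(-197) = -197/6 ≈ -32.833)
E - q(-113) = -197/6 - 1*(-113)**2 = -197/6 - 1*12769 = -197/6 - 12769 = -76811/6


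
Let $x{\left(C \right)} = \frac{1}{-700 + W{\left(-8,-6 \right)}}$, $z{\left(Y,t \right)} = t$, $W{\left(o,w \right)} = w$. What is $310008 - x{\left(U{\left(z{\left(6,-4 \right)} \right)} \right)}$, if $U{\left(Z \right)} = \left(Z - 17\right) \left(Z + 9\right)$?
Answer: $\frac{218865649}{706} \approx 3.1001 \cdot 10^{5}$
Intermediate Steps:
$U{\left(Z \right)} = \left(-17 + Z\right) \left(9 + Z\right)$
$x{\left(C \right)} = - \frac{1}{706}$ ($x{\left(C \right)} = \frac{1}{-700 - 6} = \frac{1}{-706} = - \frac{1}{706}$)
$310008 - x{\left(U{\left(z{\left(6,-4 \right)} \right)} \right)} = 310008 - - \frac{1}{706} = 310008 + \frac{1}{706} = \frac{218865649}{706}$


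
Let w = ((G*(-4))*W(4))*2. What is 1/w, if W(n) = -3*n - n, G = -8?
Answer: -1/1024 ≈ -0.00097656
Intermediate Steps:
W(n) = -4*n
w = -1024 (w = ((-8*(-4))*(-4*4))*2 = (32*(-16))*2 = -512*2 = -1024)
1/w = 1/(-1024) = -1/1024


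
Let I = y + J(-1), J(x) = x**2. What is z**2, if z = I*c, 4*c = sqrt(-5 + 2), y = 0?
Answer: -3/16 ≈ -0.18750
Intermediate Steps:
I = 1 (I = 0 + (-1)**2 = 0 + 1 = 1)
c = I*sqrt(3)/4 (c = sqrt(-5 + 2)/4 = sqrt(-3)/4 = (I*sqrt(3))/4 = I*sqrt(3)/4 ≈ 0.43301*I)
z = I*sqrt(3)/4 (z = 1*(I*sqrt(3)/4) = I*sqrt(3)/4 ≈ 0.43301*I)
z**2 = (I*sqrt(3)/4)**2 = -3/16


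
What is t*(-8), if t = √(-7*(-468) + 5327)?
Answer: -8*√8603 ≈ -742.02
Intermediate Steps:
t = √8603 (t = √(3276 + 5327) = √8603 ≈ 92.752)
t*(-8) = √8603*(-8) = -8*√8603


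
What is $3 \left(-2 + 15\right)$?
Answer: $39$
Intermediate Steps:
$3 \left(-2 + 15\right) = 3 \cdot 13 = 39$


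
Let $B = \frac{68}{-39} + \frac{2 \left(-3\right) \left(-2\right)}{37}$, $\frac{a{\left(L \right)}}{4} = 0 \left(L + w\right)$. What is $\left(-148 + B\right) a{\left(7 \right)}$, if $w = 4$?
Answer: $0$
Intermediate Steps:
$a{\left(L \right)} = 0$ ($a{\left(L \right)} = 4 \cdot 0 \left(L + 4\right) = 4 \cdot 0 \left(4 + L\right) = 4 \cdot 0 = 0$)
$B = - \frac{2048}{1443}$ ($B = 68 \left(- \frac{1}{39}\right) + \left(-6\right) \left(-2\right) \frac{1}{37} = - \frac{68}{39} + 12 \cdot \frac{1}{37} = - \frac{68}{39} + \frac{12}{37} = - \frac{2048}{1443} \approx -1.4193$)
$\left(-148 + B\right) a{\left(7 \right)} = \left(-148 - \frac{2048}{1443}\right) 0 = \left(- \frac{215612}{1443}\right) 0 = 0$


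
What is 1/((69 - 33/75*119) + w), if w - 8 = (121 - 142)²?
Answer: 25/11641 ≈ 0.0021476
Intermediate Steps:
w = 449 (w = 8 + (121 - 142)² = 8 + (-21)² = 8 + 441 = 449)
1/((69 - 33/75*119) + w) = 1/((69 - 33/75*119) + 449) = 1/((69 - 33*1/75*119) + 449) = 1/((69 - 11/25*119) + 449) = 1/((69 - 1309/25) + 449) = 1/(416/25 + 449) = 1/(11641/25) = 25/11641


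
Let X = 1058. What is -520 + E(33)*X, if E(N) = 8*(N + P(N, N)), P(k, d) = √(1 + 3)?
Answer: 295720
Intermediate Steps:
P(k, d) = 2 (P(k, d) = √4 = 2)
E(N) = 16 + 8*N (E(N) = 8*(N + 2) = 8*(2 + N) = 16 + 8*N)
-520 + E(33)*X = -520 + (16 + 8*33)*1058 = -520 + (16 + 264)*1058 = -520 + 280*1058 = -520 + 296240 = 295720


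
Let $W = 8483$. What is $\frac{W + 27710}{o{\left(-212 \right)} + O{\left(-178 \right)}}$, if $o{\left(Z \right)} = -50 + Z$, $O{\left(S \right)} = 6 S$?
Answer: $- \frac{36193}{1330} \approx -27.213$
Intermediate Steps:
$\frac{W + 27710}{o{\left(-212 \right)} + O{\left(-178 \right)}} = \frac{8483 + 27710}{\left(-50 - 212\right) + 6 \left(-178\right)} = \frac{36193}{-262 - 1068} = \frac{36193}{-1330} = 36193 \left(- \frac{1}{1330}\right) = - \frac{36193}{1330}$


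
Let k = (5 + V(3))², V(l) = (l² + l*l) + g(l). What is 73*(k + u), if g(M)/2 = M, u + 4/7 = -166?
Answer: 344633/7 ≈ 49233.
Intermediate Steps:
u = -1166/7 (u = -4/7 - 166 = -1166/7 ≈ -166.57)
g(M) = 2*M
V(l) = 2*l + 2*l² (V(l) = (l² + l*l) + 2*l = (l² + l²) + 2*l = 2*l² + 2*l = 2*l + 2*l²)
k = 841 (k = (5 + 2*3*(1 + 3))² = (5 + 2*3*4)² = (5 + 24)² = 29² = 841)
73*(k + u) = 73*(841 - 1166/7) = 73*(4721/7) = 344633/7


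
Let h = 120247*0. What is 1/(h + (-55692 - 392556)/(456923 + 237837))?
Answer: -86845/56031 ≈ -1.5499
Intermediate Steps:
h = 0
1/(h + (-55692 - 392556)/(456923 + 237837)) = 1/(0 + (-55692 - 392556)/(456923 + 237837)) = 1/(0 - 448248/694760) = 1/(0 - 448248*1/694760) = 1/(0 - 56031/86845) = 1/(-56031/86845) = -86845/56031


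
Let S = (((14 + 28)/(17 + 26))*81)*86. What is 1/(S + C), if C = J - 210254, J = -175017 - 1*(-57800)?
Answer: -1/320667 ≈ -3.1185e-6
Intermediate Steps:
J = -117217 (J = -175017 + 57800 = -117217)
S = 6804 (S = ((42/43)*81)*86 = (3402/43)*86 = 6804)
C = -327471 (C = -117217 - 210254 = -327471)
1/(S + C) = 1/(6804 - 327471) = 1/(-320667) = -1/320667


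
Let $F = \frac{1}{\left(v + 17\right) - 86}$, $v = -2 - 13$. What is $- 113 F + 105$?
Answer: $\frac{8933}{84} \approx 106.35$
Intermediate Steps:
$v = -15$
$F = - \frac{1}{84}$ ($F = \frac{1}{\left(-15 + 17\right) - 86} = \frac{1}{2 - 86} = \frac{1}{-84} = - \frac{1}{84} \approx -0.011905$)
$- 113 F + 105 = \left(-113\right) \left(- \frac{1}{84}\right) + 105 = \frac{113}{84} + 105 = \frac{8933}{84}$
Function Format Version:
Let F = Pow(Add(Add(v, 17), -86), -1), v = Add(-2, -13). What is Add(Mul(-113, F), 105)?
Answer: Rational(8933, 84) ≈ 106.35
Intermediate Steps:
v = -15
F = Rational(-1, 84) (F = Pow(Add(Add(-15, 17), -86), -1) = Pow(Add(2, -86), -1) = Pow(-84, -1) = Rational(-1, 84) ≈ -0.011905)
Add(Mul(-113, F), 105) = Add(Mul(-113, Rational(-1, 84)), 105) = Add(Rational(113, 84), 105) = Rational(8933, 84)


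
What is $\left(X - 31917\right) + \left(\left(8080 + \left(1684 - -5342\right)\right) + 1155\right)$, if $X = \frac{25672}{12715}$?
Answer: $- \frac{199040368}{12715} \approx -15654.0$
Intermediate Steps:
$X = \frac{25672}{12715}$ ($X = 25672 \cdot \frac{1}{12715} = \frac{25672}{12715} \approx 2.019$)
$\left(X - 31917\right) + \left(\left(8080 + \left(1684 - -5342\right)\right) + 1155\right) = \left(\frac{25672}{12715} - 31917\right) + \left(\left(8080 + \left(1684 - -5342\right)\right) + 1155\right) = - \frac{405798983}{12715} + \left(\left(8080 + \left(1684 + 5342\right)\right) + 1155\right) = - \frac{405798983}{12715} + \left(\left(8080 + 7026\right) + 1155\right) = - \frac{405798983}{12715} + \left(15106 + 1155\right) = - \frac{405798983}{12715} + 16261 = - \frac{199040368}{12715}$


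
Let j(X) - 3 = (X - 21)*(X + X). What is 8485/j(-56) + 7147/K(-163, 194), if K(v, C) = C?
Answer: 63303259/1673638 ≈ 37.824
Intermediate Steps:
j(X) = 3 + 2*X*(-21 + X) (j(X) = 3 + (X - 21)*(X + X) = 3 + (-21 + X)*(2*X) = 3 + 2*X*(-21 + X))
8485/j(-56) + 7147/K(-163, 194) = 8485/(3 - 42*(-56) + 2*(-56)²) + 7147/194 = 8485/(3 + 2352 + 2*3136) + 7147*(1/194) = 8485/(3 + 2352 + 6272) + 7147/194 = 8485/8627 + 7147/194 = 63303259/1673638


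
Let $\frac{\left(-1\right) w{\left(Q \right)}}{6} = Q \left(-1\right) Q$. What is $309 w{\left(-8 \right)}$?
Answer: $118656$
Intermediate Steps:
$w{\left(Q \right)} = 6 Q^{2}$ ($w{\left(Q \right)} = - 6 Q \left(-1\right) Q = - 6 - Q Q = - 6 \left(- Q^{2}\right) = 6 Q^{2}$)
$309 w{\left(-8 \right)} = 309 \cdot 6 \left(-8\right)^{2} = 309 \cdot 6 \cdot 64 = 309 \cdot 384 = 118656$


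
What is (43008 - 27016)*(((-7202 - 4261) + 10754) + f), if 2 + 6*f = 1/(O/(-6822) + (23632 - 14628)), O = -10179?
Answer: -232300983164120/20478489 ≈ -1.1344e+7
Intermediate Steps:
f = -6825784/20478489 (f = -⅓ + 1/(6*(-10179/(-6822) + (23632 - 14628))) = -⅓ + 1/(6*(-10179*(-1/6822) + 9004)) = -⅓ + 1/(6*(1131/758 + 9004)) = -⅓ + 1/(6*(6826163/758)) = -⅓ + (⅙)*(758/6826163) = -⅓ + 379/20478489 = -6825784/20478489 ≈ -0.33331)
(43008 - 27016)*(((-7202 - 4261) + 10754) + f) = (43008 - 27016)*(((-7202 - 4261) + 10754) - 6825784/20478489) = 15992*((-11463 + 10754) - 6825784/20478489) = 15992*(-709 - 6825784/20478489) = 15992*(-14526074485/20478489) = -232300983164120/20478489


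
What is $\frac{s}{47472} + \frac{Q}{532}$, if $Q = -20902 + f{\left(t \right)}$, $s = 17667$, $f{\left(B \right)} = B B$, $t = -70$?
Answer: $- \frac{8931525}{300656} \approx -29.707$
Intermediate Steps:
$f{\left(B \right)} = B^{2}$
$Q = -16002$ ($Q = -20902 + \left(-70\right)^{2} = -20902 + 4900 = -16002$)
$\frac{s}{47472} + \frac{Q}{532} = \frac{17667}{47472} - \frac{16002}{532} = 17667 \cdot \frac{1}{47472} - \frac{1143}{38} = \frac{5889}{15824} - \frac{1143}{38} = - \frac{8931525}{300656}$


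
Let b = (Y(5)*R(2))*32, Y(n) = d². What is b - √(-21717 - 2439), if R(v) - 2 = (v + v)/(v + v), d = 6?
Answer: 3456 - 6*I*√671 ≈ 3456.0 - 155.42*I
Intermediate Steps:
R(v) = 3 (R(v) = 2 + (v + v)/(v + v) = 2 + (2*v)/((2*v)) = 2 + (2*v)*(1/(2*v)) = 2 + 1 = 3)
Y(n) = 36 (Y(n) = 6² = 36)
b = 3456 (b = (36*3)*32 = 108*32 = 3456)
b - √(-21717 - 2439) = 3456 - √(-21717 - 2439) = 3456 - √(-24156) = 3456 - 6*I*√671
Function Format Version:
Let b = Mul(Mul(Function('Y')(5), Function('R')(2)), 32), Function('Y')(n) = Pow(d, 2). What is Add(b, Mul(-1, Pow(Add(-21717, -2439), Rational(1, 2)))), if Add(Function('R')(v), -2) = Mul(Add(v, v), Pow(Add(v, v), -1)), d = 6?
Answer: Add(3456, Mul(-6, I, Pow(671, Rational(1, 2)))) ≈ Add(3456.0, Mul(-155.42, I))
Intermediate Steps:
Function('R')(v) = 3 (Function('R')(v) = Add(2, Mul(Add(v, v), Pow(Add(v, v), -1))) = Add(2, Mul(Mul(2, v), Pow(Mul(2, v), -1))) = Add(2, Mul(Mul(2, v), Mul(Rational(1, 2), Pow(v, -1)))) = Add(2, 1) = 3)
Function('Y')(n) = 36 (Function('Y')(n) = Pow(6, 2) = 36)
b = 3456 (b = Mul(Mul(36, 3), 32) = Mul(108, 32) = 3456)
Add(b, Mul(-1, Pow(Add(-21717, -2439), Rational(1, 2)))) = Add(3456, Mul(-1, Pow(Add(-21717, -2439), Rational(1, 2)))) = Add(3456, Mul(-1, Pow(-24156, Rational(1, 2)))) = Add(3456, Mul(-1, Mul(6, I, Pow(671, Rational(1, 2))))) = Add(3456, Mul(-6, I, Pow(671, Rational(1, 2))))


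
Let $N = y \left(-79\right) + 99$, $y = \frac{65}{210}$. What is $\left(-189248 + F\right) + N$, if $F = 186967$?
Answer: $- \frac{92671}{42} \approx -2206.5$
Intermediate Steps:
$y = \frac{13}{42}$ ($y = 65 \cdot \frac{1}{210} = \frac{13}{42} \approx 0.30952$)
$N = \frac{3131}{42}$ ($N = \frac{13}{42} \left(-79\right) + 99 = - \frac{1027}{42} + 99 = \frac{3131}{42} \approx 74.548$)
$\left(-189248 + F\right) + N = \left(-189248 + 186967\right) + \frac{3131}{42} = -2281 + \frac{3131}{42} = - \frac{92671}{42}$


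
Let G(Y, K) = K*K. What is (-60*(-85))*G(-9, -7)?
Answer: 249900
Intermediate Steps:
G(Y, K) = K²
(-60*(-85))*G(-9, -7) = -60*(-85)*(-7)² = 5100*49 = 249900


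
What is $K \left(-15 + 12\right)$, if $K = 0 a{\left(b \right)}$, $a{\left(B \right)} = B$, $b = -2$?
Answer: $0$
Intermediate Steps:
$K = 0$ ($K = 0 \left(-2\right) = 0$)
$K \left(-15 + 12\right) = 0 \left(-15 + 12\right) = 0 \left(-3\right) = 0$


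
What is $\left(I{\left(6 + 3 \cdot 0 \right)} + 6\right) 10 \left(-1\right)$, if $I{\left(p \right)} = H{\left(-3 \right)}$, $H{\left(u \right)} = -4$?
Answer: $-20$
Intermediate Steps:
$I{\left(p \right)} = -4$
$\left(I{\left(6 + 3 \cdot 0 \right)} + 6\right) 10 \left(-1\right) = \left(-4 + 6\right) 10 \left(-1\right) = 2 \cdot 10 \left(-1\right) = 20 \left(-1\right) = -20$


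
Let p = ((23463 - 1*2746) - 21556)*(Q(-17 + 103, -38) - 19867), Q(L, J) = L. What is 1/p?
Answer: 1/16596259 ≈ 6.0255e-8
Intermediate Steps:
p = 16596259 (p = ((23463 - 1*2746) - 21556)*((-17 + 103) - 19867) = ((23463 - 2746) - 21556)*(86 - 19867) = (20717 - 21556)*(-19781) = -839*(-19781) = 16596259)
1/p = 1/16596259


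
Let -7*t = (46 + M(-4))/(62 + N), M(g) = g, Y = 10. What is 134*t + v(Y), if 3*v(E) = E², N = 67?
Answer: 3496/129 ≈ 27.101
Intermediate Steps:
v(E) = E²/3
t = -2/43 (t = -(46 - 4)/(7*(62 + 67)) = -6/129 = -⅐*14/43 = -2/43 ≈ -0.046512)
134*t + v(Y) = 134*(-2/43) + (⅓)*10² = -268/43 + (⅓)*100 = -268/43 + 100/3 = 3496/129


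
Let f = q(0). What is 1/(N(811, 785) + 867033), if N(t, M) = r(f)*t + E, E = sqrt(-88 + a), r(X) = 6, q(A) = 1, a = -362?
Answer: 290633/253402622217 - 5*I*sqrt(2)/253402622217 ≈ 1.1469e-6 - 2.7904e-11*I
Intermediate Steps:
f = 1
E = 15*I*sqrt(2) (E = sqrt(-88 - 362) = sqrt(-450) = 15*I*sqrt(2) ≈ 21.213*I)
N(t, M) = 6*t + 15*I*sqrt(2)
1/(N(811, 785) + 867033) = 1/((6*811 + 15*I*sqrt(2)) + 867033) = 1/((4866 + 15*I*sqrt(2)) + 867033) = 1/(871899 + 15*I*sqrt(2))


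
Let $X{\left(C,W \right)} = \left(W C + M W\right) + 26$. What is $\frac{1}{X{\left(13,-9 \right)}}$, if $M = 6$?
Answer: $- \frac{1}{145} \approx -0.0068966$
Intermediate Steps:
$X{\left(C,W \right)} = 26 + 6 W + C W$ ($X{\left(C,W \right)} = \left(W C + 6 W\right) + 26 = \left(C W + 6 W\right) + 26 = \left(6 W + C W\right) + 26 = 26 + 6 W + C W$)
$\frac{1}{X{\left(13,-9 \right)}} = \frac{1}{26 + 6 \left(-9\right) + 13 \left(-9\right)} = \frac{1}{26 - 54 - 117} = \frac{1}{-145} = - \frac{1}{145}$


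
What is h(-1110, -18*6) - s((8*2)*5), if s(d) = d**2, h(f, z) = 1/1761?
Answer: -11270399/1761 ≈ -6400.0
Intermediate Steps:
h(f, z) = 1/1761
h(-1110, -18*6) - s((8*2)*5) = 1/1761 - ((8*2)*5)**2 = 1/1761 - (16*5)**2 = 1/1761 - 1*80**2 = 1/1761 - 1*6400 = 1/1761 - 6400 = -11270399/1761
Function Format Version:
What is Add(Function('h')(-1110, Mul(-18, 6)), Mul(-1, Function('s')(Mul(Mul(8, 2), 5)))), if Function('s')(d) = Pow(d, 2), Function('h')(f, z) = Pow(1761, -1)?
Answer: Rational(-11270399, 1761) ≈ -6400.0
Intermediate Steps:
Function('h')(f, z) = Rational(1, 1761)
Add(Function('h')(-1110, Mul(-18, 6)), Mul(-1, Function('s')(Mul(Mul(8, 2), 5)))) = Add(Rational(1, 1761), Mul(-1, Pow(Mul(Mul(8, 2), 5), 2))) = Add(Rational(1, 1761), Mul(-1, Pow(Mul(16, 5), 2))) = Add(Rational(1, 1761), Mul(-1, Pow(80, 2))) = Add(Rational(1, 1761), Mul(-1, 6400)) = Add(Rational(1, 1761), -6400) = Rational(-11270399, 1761)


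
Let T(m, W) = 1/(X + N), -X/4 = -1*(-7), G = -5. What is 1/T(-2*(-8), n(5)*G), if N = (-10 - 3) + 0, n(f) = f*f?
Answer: -41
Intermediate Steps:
n(f) = f²
X = -28 (X = -(-4)*(-7) = -4*7 = -28)
N = -13 (N = -13 + 0 = -13)
T(m, W) = -1/41 (T(m, W) = 1/(-28 - 13) = 1/(-41) = -1/41)
1/T(-2*(-8), n(5)*G) = 1/(-1/41) = -41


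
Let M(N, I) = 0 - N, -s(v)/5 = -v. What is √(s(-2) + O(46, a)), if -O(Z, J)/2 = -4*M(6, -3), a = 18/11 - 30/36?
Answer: I*√58 ≈ 7.6158*I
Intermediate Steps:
s(v) = 5*v (s(v) = -(-5)*v = 5*v)
a = 53/66 (a = 18*(1/11) - 30*1/36 = 18/11 - ⅚ = 53/66 ≈ 0.80303)
M(N, I) = -N
O(Z, J) = -48 (O(Z, J) = -(-8)*(-1*6) = -(-8)*(-6) = -2*24 = -48)
√(s(-2) + O(46, a)) = √(5*(-2) - 48) = √(-10 - 48) = √(-58) = I*√58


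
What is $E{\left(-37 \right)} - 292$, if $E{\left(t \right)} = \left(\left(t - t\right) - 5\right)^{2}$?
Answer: $-267$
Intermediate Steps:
$E{\left(t \right)} = 25$ ($E{\left(t \right)} = \left(0 - 5\right)^{2} = \left(-5\right)^{2} = 25$)
$E{\left(-37 \right)} - 292 = 25 - 292 = -267$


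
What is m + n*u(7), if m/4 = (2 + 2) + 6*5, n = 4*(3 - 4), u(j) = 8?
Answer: 104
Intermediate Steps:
n = -4 (n = 4*(-1) = -4)
m = 136 (m = 4*((2 + 2) + 6*5) = 4*(4 + 30) = 4*34 = 136)
m + n*u(7) = 136 - 4*8 = 136 - 32 = 104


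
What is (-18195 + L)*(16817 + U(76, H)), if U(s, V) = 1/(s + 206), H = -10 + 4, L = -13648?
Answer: -151012083985/282 ≈ -5.3550e+8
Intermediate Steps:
H = -6
U(s, V) = 1/(206 + s)
(-18195 + L)*(16817 + U(76, H)) = (-18195 - 13648)*(16817 + 1/(206 + 76)) = -31843*(16817 + 1/282) = -31843*4742395/282 = -151012083985/282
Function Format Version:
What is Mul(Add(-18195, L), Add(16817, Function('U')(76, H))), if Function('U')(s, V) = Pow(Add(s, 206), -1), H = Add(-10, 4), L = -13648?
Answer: Rational(-151012083985, 282) ≈ -5.3550e+8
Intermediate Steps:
H = -6
Function('U')(s, V) = Pow(Add(206, s), -1)
Mul(Add(-18195, L), Add(16817, Function('U')(76, H))) = Mul(Add(-18195, -13648), Add(16817, Pow(Add(206, 76), -1))) = Mul(-31843, Add(16817, Pow(282, -1))) = Mul(-31843, Add(16817, Rational(1, 282))) = Mul(-31843, Rational(4742395, 282)) = Rational(-151012083985, 282)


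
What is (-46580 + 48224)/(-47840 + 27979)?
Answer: -1644/19861 ≈ -0.082775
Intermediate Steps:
(-46580 + 48224)/(-47840 + 27979) = 1644/(-19861) = 1644*(-1/19861) = -1644/19861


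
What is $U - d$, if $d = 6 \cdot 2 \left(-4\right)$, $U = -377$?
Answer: $-329$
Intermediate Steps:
$d = -48$ ($d = 12 \left(-4\right) = -48$)
$U - d = -377 - -48 = -377 + 48 = -329$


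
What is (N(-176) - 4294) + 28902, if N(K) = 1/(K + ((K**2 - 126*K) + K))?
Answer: 1299302401/52800 ≈ 24608.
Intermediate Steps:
N(K) = 1/(K**2 - 124*K) (N(K) = 1/(K + (K**2 - 125*K)) = 1/(K**2 - 124*K))
(N(-176) - 4294) + 28902 = (1/((-176)*(-124 - 176)) - 4294) + 28902 = (-1/176/(-300) - 4294) + 28902 = (-1/176*(-1/300) - 4294) + 28902 = (1/52800 - 4294) + 28902 = -226723199/52800 + 28902 = 1299302401/52800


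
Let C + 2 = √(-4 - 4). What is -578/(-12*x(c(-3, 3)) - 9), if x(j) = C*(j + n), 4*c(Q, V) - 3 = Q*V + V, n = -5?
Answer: 28322/19899 + 26588*I*√2/19899 ≈ 1.4233 + 1.8896*I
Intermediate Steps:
c(Q, V) = ¾ + V/4 + Q*V/4 (c(Q, V) = ¾ + (Q*V + V)/4 = ¾ + (V + Q*V)/4 = ¾ + (V/4 + Q*V/4) = ¾ + V/4 + Q*V/4)
C = -2 + 2*I*√2 (C = -2 + √(-4 - 4) = -2 + √(-8) = -2 + 2*I*√2 ≈ -2.0 + 2.8284*I)
x(j) = (-5 + j)*(-2 + 2*I*√2) (x(j) = (-2 + 2*I*√2)*(j - 5) = (-2 + 2*I*√2)*(-5 + j) = (-5 + j)*(-2 + 2*I*√2))
-578/(-12*x(c(-3, 3)) - 9) = -578/(-(-24)*(1 - I*√2)*(-5 + (¾ + (¼)*3 + (¼)*(-3)*3)) - 9) = -578/(-(-24)*(1 - I*√2)*(-5 + (¾ + ¾ - 9/4)) - 9) = -578/(-(-24)*(1 - I*√2)*(-5 - ¾) - 9) = -578/(-(-24)*(1 - I*√2)*(-23)/4 - 9) = -578/(-12*(23/2 - 23*I*√2/2) - 9) = -578/((-138 + 138*I*√2) - 9) = -578/(-147 + 138*I*√2)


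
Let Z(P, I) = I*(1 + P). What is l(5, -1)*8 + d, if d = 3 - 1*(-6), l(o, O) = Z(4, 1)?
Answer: 49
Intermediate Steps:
l(o, O) = 5 (l(o, O) = 1*(1 + 4) = 1*5 = 5)
d = 9 (d = 3 + 6 = 9)
l(5, -1)*8 + d = 5*8 + 9 = 40 + 9 = 49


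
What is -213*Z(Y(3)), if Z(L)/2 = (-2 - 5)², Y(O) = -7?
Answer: -20874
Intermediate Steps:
Z(L) = 98 (Z(L) = 2*(-2 - 5)² = 2*(-7)² = 2*49 = 98)
-213*Z(Y(3)) = -213*98 = -20874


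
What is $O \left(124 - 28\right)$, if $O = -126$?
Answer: $-12096$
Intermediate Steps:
$O \left(124 - 28\right) = - 126 \left(124 - 28\right) = \left(-126\right) 96 = -12096$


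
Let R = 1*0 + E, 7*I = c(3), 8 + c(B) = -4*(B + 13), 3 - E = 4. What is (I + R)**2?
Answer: 6241/49 ≈ 127.37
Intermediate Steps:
E = -1 (E = 3 - 1*4 = 3 - 4 = -1)
c(B) = -60 - 4*B (c(B) = -8 - 4*(B + 13) = -8 - 4*(13 + B) = -8 + (-52 - 4*B) = -60 - 4*B)
I = -72/7 (I = (-60 - 4*3)/7 = (-60 - 12)/7 = (1/7)*(-72) = -72/7 ≈ -10.286)
R = -1 (R = 1*0 - 1 = 0 - 1 = -1)
(I + R)**2 = (-72/7 - 1)**2 = (-79/7)**2 = 6241/49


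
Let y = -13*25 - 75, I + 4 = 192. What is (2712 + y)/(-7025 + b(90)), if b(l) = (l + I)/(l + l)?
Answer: -12240/37183 ≈ -0.32918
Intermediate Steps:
I = 188 (I = -4 + 192 = 188)
y = -400 (y = -325 - 75 = -400)
b(l) = (188 + l)/(2*l) (b(l) = (l + 188)/(l + l) = (188 + l)/((2*l)) = (188 + l)*(1/(2*l)) = (188 + l)/(2*l))
(2712 + y)/(-7025 + b(90)) = (2712 - 400)/(-7025 + (½)*(188 + 90)/90) = 2312/(-7025 + (½)*(1/90)*278) = 2312/(-7025 + 139/90) = 2312/(-632111/90) = 2312*(-90/632111) = -12240/37183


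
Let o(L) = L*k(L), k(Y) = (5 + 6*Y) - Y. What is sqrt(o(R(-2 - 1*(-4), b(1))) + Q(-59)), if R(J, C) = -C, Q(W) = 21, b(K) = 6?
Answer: 3*sqrt(19) ≈ 13.077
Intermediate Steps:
k(Y) = 5 + 5*Y
o(L) = L*(5 + 5*L)
sqrt(o(R(-2 - 1*(-4), b(1))) + Q(-59)) = sqrt(5*(-1*6)*(1 - 1*6) + 21) = sqrt(5*(-6)*(1 - 6) + 21) = sqrt(5*(-6)*(-5) + 21) = sqrt(150 + 21) = sqrt(171) = 3*sqrt(19)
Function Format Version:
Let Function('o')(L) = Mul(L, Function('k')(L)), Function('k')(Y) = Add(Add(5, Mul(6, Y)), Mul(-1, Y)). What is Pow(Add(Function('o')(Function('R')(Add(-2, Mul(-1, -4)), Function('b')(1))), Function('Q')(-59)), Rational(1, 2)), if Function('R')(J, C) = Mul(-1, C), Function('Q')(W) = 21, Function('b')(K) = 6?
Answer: Mul(3, Pow(19, Rational(1, 2))) ≈ 13.077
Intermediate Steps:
Function('k')(Y) = Add(5, Mul(5, Y))
Function('o')(L) = Mul(L, Add(5, Mul(5, L)))
Pow(Add(Function('o')(Function('R')(Add(-2, Mul(-1, -4)), Function('b')(1))), Function('Q')(-59)), Rational(1, 2)) = Pow(Add(Mul(5, Mul(-1, 6), Add(1, Mul(-1, 6))), 21), Rational(1, 2)) = Pow(Add(Mul(5, -6, Add(1, -6)), 21), Rational(1, 2)) = Pow(Add(Mul(5, -6, -5), 21), Rational(1, 2)) = Pow(Add(150, 21), Rational(1, 2)) = Pow(171, Rational(1, 2)) = Mul(3, Pow(19, Rational(1, 2)))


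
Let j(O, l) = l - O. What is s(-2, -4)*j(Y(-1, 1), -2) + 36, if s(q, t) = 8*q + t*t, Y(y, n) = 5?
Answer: 36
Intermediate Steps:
s(q, t) = t² + 8*q (s(q, t) = 8*q + t² = t² + 8*q)
s(-2, -4)*j(Y(-1, 1), -2) + 36 = ((-4)² + 8*(-2))*(-2 - 1*5) + 36 = (16 - 16)*(-2 - 5) + 36 = 0*(-7) + 36 = 0 + 36 = 36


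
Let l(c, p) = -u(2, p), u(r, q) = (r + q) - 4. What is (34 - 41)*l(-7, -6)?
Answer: -56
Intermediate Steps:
u(r, q) = -4 + q + r (u(r, q) = (q + r) - 4 = -4 + q + r)
l(c, p) = 2 - p (l(c, p) = -(-4 + p + 2) = -(-2 + p) = 2 - p)
(34 - 41)*l(-7, -6) = (34 - 41)*(2 - 1*(-6)) = -7*(2 + 6) = -7*8 = -56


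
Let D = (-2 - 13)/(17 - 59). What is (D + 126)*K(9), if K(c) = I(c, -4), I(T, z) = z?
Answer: -3538/7 ≈ -505.43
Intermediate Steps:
D = 5/14 (D = -15/(-42) = -15*(-1/42) = 5/14 ≈ 0.35714)
K(c) = -4
(D + 126)*K(9) = (5/14 + 126)*(-4) = (1769/14)*(-4) = -3538/7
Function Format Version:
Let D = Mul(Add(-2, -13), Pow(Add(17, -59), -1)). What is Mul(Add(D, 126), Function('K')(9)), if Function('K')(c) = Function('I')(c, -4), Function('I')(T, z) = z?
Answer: Rational(-3538, 7) ≈ -505.43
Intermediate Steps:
D = Rational(5, 14) (D = Mul(-15, Pow(-42, -1)) = Mul(-15, Rational(-1, 42)) = Rational(5, 14) ≈ 0.35714)
Function('K')(c) = -4
Mul(Add(D, 126), Function('K')(9)) = Mul(Add(Rational(5, 14), 126), -4) = Mul(Rational(1769, 14), -4) = Rational(-3538, 7)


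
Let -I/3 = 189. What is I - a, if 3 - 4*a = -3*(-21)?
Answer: -552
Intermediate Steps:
I = -567 (I = -3*189 = -567)
a = -15 (a = ¾ - (-3)*(-21)/4 = ¾ - ¼*63 = ¾ - 63/4 = -15)
I - a = -567 - 1*(-15) = -567 + 15 = -552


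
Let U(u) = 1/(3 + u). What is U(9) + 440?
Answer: 5281/12 ≈ 440.08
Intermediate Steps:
U(9) + 440 = 1/(3 + 9) + 440 = 1/12 + 440 = 5281/12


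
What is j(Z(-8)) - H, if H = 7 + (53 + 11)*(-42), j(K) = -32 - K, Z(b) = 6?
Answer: 2643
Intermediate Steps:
H = -2681 (H = 7 + 64*(-42) = 7 - 2688 = -2681)
j(Z(-8)) - H = (-32 - 1*6) - 1*(-2681) = (-32 - 6) + 2681 = -38 + 2681 = 2643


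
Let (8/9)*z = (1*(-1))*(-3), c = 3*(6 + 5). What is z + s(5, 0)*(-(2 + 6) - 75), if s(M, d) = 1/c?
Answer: 227/264 ≈ 0.85985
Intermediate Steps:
c = 33 (c = 3*11 = 33)
z = 27/8 (z = 9*((1*(-1))*(-3))/8 = 9*(-1*(-3))/8 = (9/8)*3 = 27/8 ≈ 3.3750)
s(M, d) = 1/33
z + s(5, 0)*(-(2 + 6) - 75) = 27/8 + (-(2 + 6) - 75)/33 = 27/8 + (-1*8 - 75)/33 = 27/8 + (-8 - 75)/33 = 27/8 + (1/33)*(-83) = 27/8 - 83/33 = 227/264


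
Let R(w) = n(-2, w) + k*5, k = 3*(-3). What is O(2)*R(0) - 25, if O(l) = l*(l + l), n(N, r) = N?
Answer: -401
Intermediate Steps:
k = -9
O(l) = 2*l² (O(l) = l*(2*l) = 2*l²)
R(w) = -47 (R(w) = -2 - 9*5 = -2 - 45 = -47)
O(2)*R(0) - 25 = (2*2²)*(-47) - 25 = (2*4)*(-47) - 25 = 8*(-47) - 25 = -376 - 25 = -401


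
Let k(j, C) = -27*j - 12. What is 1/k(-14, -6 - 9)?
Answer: 1/366 ≈ 0.0027322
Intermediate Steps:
k(j, C) = -12 - 27*j
1/k(-14, -6 - 9) = 1/(-12 - 27*(-14)) = 1/(-12 + 378) = 1/366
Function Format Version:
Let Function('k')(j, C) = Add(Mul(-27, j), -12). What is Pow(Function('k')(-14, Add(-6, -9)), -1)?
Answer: Rational(1, 366) ≈ 0.0027322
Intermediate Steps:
Function('k')(j, C) = Add(-12, Mul(-27, j))
Pow(Function('k')(-14, Add(-6, -9)), -1) = Pow(Add(-12, Mul(-27, -14)), -1) = Pow(Add(-12, 378), -1) = Pow(366, -1) = Rational(1, 366)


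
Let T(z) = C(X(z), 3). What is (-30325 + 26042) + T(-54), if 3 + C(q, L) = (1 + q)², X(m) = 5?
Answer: -4250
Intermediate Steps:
C(q, L) = -3 + (1 + q)²
T(z) = 33 (T(z) = -3 + (1 + 5)² = -3 + 6² = -3 + 36 = 33)
(-30325 + 26042) + T(-54) = (-30325 + 26042) + 33 = -4283 + 33 = -4250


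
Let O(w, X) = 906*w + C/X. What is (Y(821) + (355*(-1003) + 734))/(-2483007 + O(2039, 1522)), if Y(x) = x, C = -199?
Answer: 107912844/193498901 ≈ 0.55769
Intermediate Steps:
O(w, X) = -199/X + 906*w (O(w, X) = 906*w - 199/X = -199/X + 906*w)
(Y(821) + (355*(-1003) + 734))/(-2483007 + O(2039, 1522)) = (821 + (355*(-1003) + 734))/(-2483007 + (-199/1522 + 906*2039)) = (821 + (-356065 + 734))/(-2483007 + (-199*1/1522 + 1847334)) = (821 - 355331)/(-2483007 + (-199/1522 + 1847334)) = -354510/(-2483007 + 2811642149/1522) = -354510/(-967494505/1522) = -354510*(-1522/967494505) = 107912844/193498901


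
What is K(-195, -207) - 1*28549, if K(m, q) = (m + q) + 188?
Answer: -28763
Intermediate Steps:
K(m, q) = 188 + m + q
K(-195, -207) - 1*28549 = (188 - 195 - 207) - 1*28549 = -214 - 28549 = -28763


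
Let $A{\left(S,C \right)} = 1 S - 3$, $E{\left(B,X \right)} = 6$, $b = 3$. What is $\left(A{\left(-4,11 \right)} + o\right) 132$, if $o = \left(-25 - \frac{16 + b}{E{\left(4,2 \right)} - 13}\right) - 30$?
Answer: $- \frac{54780}{7} \approx -7825.7$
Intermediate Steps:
$o = - \frac{366}{7}$ ($o = \left(-25 - \frac{16 + 3}{6 - 13}\right) - 30 = \left(-25 - \frac{19}{-7}\right) - 30 = \left(-25 - 19 \left(- \frac{1}{7}\right)\right) - 30 = \left(-25 - - \frac{19}{7}\right) - 30 = \left(-25 + \frac{19}{7}\right) - 30 = - \frac{156}{7} - 30 = - \frac{366}{7} \approx -52.286$)
$A{\left(S,C \right)} = -3 + S$ ($A{\left(S,C \right)} = S - 3 = -3 + S$)
$\left(A{\left(-4,11 \right)} + o\right) 132 = \left(\left(-3 - 4\right) - \frac{366}{7}\right) 132 = \left(-7 - \frac{366}{7}\right) 132 = \left(- \frac{415}{7}\right) 132 = - \frac{54780}{7}$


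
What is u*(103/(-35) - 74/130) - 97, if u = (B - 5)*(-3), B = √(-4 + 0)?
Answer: -13621/91 + 9588*I/455 ≈ -149.68 + 21.073*I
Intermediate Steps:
B = 2*I (B = √(-4) = 2*I ≈ 2.0*I)
u = 15 - 6*I (u = (2*I - 5)*(-3) = (-5 + 2*I)*(-3) = 15 - 6*I ≈ 15.0 - 6.0*I)
u*(103/(-35) - 74/130) - 97 = (15 - 6*I)*(103/(-35) - 74/130) - 97 = (15 - 6*I)*(103*(-1/35) - 74*1/130) - 97 = (15 - 6*I)*(-103/35 - 37/65) - 97 = (15 - 6*I)*(-1598/455) - 97 = (-4794/91 + 9588*I/455) - 97 = -13621/91 + 9588*I/455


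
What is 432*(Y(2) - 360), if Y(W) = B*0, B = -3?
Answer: -155520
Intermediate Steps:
Y(W) = 0 (Y(W) = -3*0 = 0)
432*(Y(2) - 360) = 432*(0 - 360) = 432*(-360) = -155520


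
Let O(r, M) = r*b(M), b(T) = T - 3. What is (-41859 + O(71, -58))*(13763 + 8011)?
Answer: -1005741060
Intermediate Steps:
b(T) = -3 + T
O(r, M) = r*(-3 + M)
(-41859 + O(71, -58))*(13763 + 8011) = (-41859 + 71*(-3 - 58))*(13763 + 8011) = (-41859 + 71*(-61))*21774 = (-41859 - 4331)*21774 = -46190*21774 = -1005741060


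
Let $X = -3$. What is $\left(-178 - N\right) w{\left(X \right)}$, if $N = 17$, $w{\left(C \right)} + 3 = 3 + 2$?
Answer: $-390$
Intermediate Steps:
$w{\left(C \right)} = 2$ ($w{\left(C \right)} = -3 + \left(3 + 2\right) = -3 + 5 = 2$)
$\left(-178 - N\right) w{\left(X \right)} = \left(-178 - 17\right) 2 = \left(-195\right) 2 = -390$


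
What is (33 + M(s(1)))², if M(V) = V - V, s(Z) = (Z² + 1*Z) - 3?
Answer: 1089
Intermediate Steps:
s(Z) = -3 + Z + Z² (s(Z) = (Z² + Z) - 3 = (Z + Z²) - 3 = -3 + Z + Z²)
M(V) = 0
(33 + M(s(1)))² = (33 + 0)² = 33² = 1089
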